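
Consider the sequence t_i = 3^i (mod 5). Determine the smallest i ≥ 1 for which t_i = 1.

4

Computing terms: t_0 = 1,  t_1 = 3,  t_2 = 4,  t_3 = 2,  t_4 = 1.
The sequence repeats with period 4.
The value 1 next appears (with i ≥ 1) at t_4.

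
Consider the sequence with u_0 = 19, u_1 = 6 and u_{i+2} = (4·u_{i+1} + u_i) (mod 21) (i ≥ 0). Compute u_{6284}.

u_0 = 19; u_1 = 6; u_2 = 1; u_3 = 10; u_4 = 20; u_5 = 6; u_6 = 2; u_7 = 14; u_8 = 16; u_9 = 15; u_{10} = 13; u_{11} = 4; u_{12} = 8; u_{13} = 15; u_{14} = 5; u_{15} = 14; u_{16} = 19; u_{17} = 6.
The sequence repeats with period 16.
(6284 - 0) mod 16 = 12, so u_{6284} = u_{12} = 8.

8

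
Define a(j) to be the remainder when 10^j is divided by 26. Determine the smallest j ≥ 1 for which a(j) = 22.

Computing terms: a(0) = 1; a(1) = 10; a(2) = 22; a(3) = 12; a(4) = 16; a(5) = 4; a(6) = 14; a(7) = 10.
Since a(7) = a(1) = 10, the sequence is eventually periodic: after a pre-period of length 1 it cycles with period 6.
The value 22 first appears (with j ≥ 1) at a(2).

2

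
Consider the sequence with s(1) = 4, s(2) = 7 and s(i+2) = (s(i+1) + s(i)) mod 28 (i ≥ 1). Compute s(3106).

14

Listing terms: s(1) = 4, s(2) = 7, s(3) = 11, s(4) = 18, s(5) = 1, s(6) = 19, s(7) = 20, s(8) = 11, s(9) = 3, s(10) = 14, s(11) = 17, s(12) = 3, s(13) = 20, s(14) = 23, s(15) = 15, s(16) = 10, s(17) = 25, s(18) = 7, s(19) = 4, s(20) = 11, s(21) = 15, s(22) = 26, s(23) = 13, s(24) = 11, s(25) = 24, s(26) = 7, s(27) = 3, s(28) = 10, s(29) = 13, s(30) = 23, s(31) = 8, s(32) = 3, s(33) = 11, s(34) = 14, s(35) = 25, s(36) = 11, s(37) = 8, s(38) = 19, s(39) = 27, s(40) = 18, s(41) = 17, s(42) = 7, s(43) = 24, s(44) = 3, s(45) = 27, s(46) = 2, s(47) = 1, s(48) = 3, s(49) = 4, s(50) = 7.
Since (s(49), s(50)) = (s(1), s(2)) = (4, 7) (two consecutive terms determine the rest), the sequence is periodic with period 48.
So s(3106) = s(1 + ((3106-1) mod 48)) = s(34) = 14.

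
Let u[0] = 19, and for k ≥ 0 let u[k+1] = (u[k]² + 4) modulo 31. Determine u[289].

We have u[0] = 19; u[1] = 24; u[2] = 22; u[3] = 23; u[4] = 6; u[5] = 9; u[6] = 23.
Since u[6] = u[3] = 23, the sequence is eventually periodic: after a pre-period of length 3 it cycles with period 3.
For k ≥ 3, u[k] depends only on (k - 3) mod 3. (289 - 3) mod 3 = 1, so u[289] = u[4] = 6.

6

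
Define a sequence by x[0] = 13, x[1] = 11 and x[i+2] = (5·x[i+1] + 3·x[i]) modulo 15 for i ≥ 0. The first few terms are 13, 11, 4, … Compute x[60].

7

We have x[0] = 13,  x[1] = 11,  x[2] = 4,  x[3] = 8,  x[4] = 7,  x[5] = 14,  x[6] = 1,  x[7] = 2,  x[8] = 13,  x[9] = 11.
The sequence repeats with period 8.
(60 - 0) mod 8 = 4, so x[60] = x[4] = 7.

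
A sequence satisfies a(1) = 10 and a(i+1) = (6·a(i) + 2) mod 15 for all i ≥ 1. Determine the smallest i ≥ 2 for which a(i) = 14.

We have a(1) = 10,  a(2) = 2,  a(3) = 14,  a(4) = 11,  a(5) = 8,  a(6) = 5,  a(7) = 2.
Since a(7) = a(2) = 2, the sequence is eventually periodic: after a pre-period of length 1 it cycles with period 5.
The value 14 first appears (with i ≥ 2) at a(3).

3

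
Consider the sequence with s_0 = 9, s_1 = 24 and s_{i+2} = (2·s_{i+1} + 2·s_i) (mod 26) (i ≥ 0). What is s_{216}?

22

s_0 = 9; s_1 = 24; s_2 = 14; s_3 = 24; s_4 = 24; s_5 = 18; s_6 = 6; s_7 = 22; s_8 = 4; s_9 = 0; s_{10} = 8; s_{11} = 16; s_{12} = 22; s_{13} = 24; s_{14} = 14.
Since (s_{13}, s_{14}) = (s_1, s_2) = (24, 14) (two consecutive terms determine the rest), the sequence is eventually periodic: after a pre-period of length 1 it cycles with period 12.
For i ≥ 1, s_i depends only on (i - 1) mod 12. (216 - 1) mod 12 = 11, so s_{216} = s_{12} = 22.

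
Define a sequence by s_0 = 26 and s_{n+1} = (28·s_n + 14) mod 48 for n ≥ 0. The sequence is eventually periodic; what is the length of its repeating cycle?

Listing terms: s_0 = 26,  s_1 = 22,  s_2 = 6,  s_3 = 38,  s_4 = 22.
Since s_4 = s_1 = 22, the sequence is eventually periodic: after a pre-period of length 1 it cycles with period 3.

3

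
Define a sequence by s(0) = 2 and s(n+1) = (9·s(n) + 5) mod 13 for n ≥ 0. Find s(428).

4

We have s(0) = 2; s(1) = 10; s(2) = 4; s(3) = 2.
The sequence repeats with period 3.
(428 - 0) mod 3 = 2, so s(428) = s(2) = 4.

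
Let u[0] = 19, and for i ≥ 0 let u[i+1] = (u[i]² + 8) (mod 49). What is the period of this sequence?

Listing terms: u[0] = 19,  u[1] = 26,  u[2] = 47,  u[3] = 12,  u[4] = 5,  u[5] = 33,  u[6] = 19.
The sequence repeats with period 6.

6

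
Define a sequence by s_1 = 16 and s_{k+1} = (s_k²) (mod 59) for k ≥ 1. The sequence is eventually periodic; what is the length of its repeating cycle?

Computing terms: s_1 = 16,  s_2 = 20,  s_3 = 46,  s_4 = 51,  s_5 = 5,  s_6 = 25,  s_7 = 35,  s_8 = 45,  s_9 = 19,  s_{10} = 7,  s_{11} = 49,  s_{12} = 41,  s_{13} = 29,  s_{14} = 15,  s_{15} = 48,  s_{16} = 3,  s_{17} = 9,  s_{18} = 22,  s_{19} = 12,  s_{20} = 26,  s_{21} = 27,  s_{22} = 21,  s_{23} = 28,  s_{24} = 17,  s_{25} = 53,  s_{26} = 36,  s_{27} = 57,  s_{28} = 4,  s_{29} = 16.
The sequence repeats with period 28.

28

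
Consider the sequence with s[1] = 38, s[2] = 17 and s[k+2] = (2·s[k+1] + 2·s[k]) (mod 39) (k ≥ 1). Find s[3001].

Computing terms: s[1] = 38,  s[2] = 17,  s[3] = 32,  s[4] = 20,  s[5] = 26,  s[6] = 14,  s[7] = 2,  s[8] = 32,  s[9] = 29,  s[10] = 5,  s[11] = 29,  s[12] = 29,  s[13] = 38,  s[14] = 17.
The sequence repeats with period 12.
So s[3001] = s[1 + ((3001-1) mod 12)] = s[1] = 38.

38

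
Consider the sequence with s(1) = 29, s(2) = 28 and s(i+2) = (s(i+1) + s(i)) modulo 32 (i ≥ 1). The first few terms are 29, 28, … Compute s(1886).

12

s(1) = 29; s(2) = 28; s(3) = 25; s(4) = 21; s(5) = 14; s(6) = 3; s(7) = 17; s(8) = 20; s(9) = 5; s(10) = 25; s(11) = 30; s(12) = 23; s(13) = 21; s(14) = 12; s(15) = 1; s(16) = 13; s(17) = 14; s(18) = 27; s(19) = 9; s(20) = 4; s(21) = 13; s(22) = 17; s(23) = 30; s(24) = 15; s(25) = 13; s(26) = 28; s(27) = 9; s(28) = 5; s(29) = 14; s(30) = 19; s(31) = 1; s(32) = 20; s(33) = 21; s(34) = 9; s(35) = 30; s(36) = 7; s(37) = 5; s(38) = 12; s(39) = 17; s(40) = 29; s(41) = 14; s(42) = 11; s(43) = 25; s(44) = 4; s(45) = 29; s(46) = 1; s(47) = 30; s(48) = 31; s(49) = 29; s(50) = 28.
Since (s(49), s(50)) = (s(1), s(2)) = (29, 28) (two consecutive terms determine the rest), the sequence is periodic with period 48.
So s(1886) = s(1 + ((1886-1) mod 48)) = s(14) = 12.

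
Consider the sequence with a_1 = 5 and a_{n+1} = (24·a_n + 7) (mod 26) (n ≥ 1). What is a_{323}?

3

We have a_1 = 5; a_2 = 23; a_3 = 13; a_4 = 7; a_5 = 19; a_6 = 21; a_7 = 17; a_8 = 25; a_9 = 9; a_{10} = 15; a_{11} = 3; a_{12} = 1; a_{13} = 5.
Since a_{13} = a_1 = 5, the sequence is periodic with period 12.
(323 - 1) mod 12 = 10, so a_{323} = a_{11} = 3.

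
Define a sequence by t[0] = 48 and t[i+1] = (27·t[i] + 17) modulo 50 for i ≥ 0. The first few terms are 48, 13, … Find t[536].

48

Listing terms: t[0] = 48, t[1] = 13, t[2] = 18, t[3] = 3, t[4] = 48.
The sequence repeats with period 4.
(536 - 0) mod 4 = 0, so t[536] = t[0] = 48.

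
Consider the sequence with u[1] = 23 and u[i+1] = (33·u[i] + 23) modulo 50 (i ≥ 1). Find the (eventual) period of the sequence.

Computing terms: u[1] = 23, u[2] = 32, u[3] = 29, u[4] = 30, u[5] = 13, u[6] = 2, u[7] = 39, u[8] = 10, u[9] = 3, u[10] = 22, u[11] = 49, u[12] = 40, u[13] = 43, u[14] = 42, u[15] = 9, u[16] = 20, u[17] = 33, u[18] = 12, u[19] = 19, u[20] = 0, u[21] = 23.
The sequence repeats with period 20.

20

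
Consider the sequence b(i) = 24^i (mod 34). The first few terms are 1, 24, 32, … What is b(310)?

We have b(0) = 1,  b(1) = 24,  b(2) = 32,  b(3) = 20,  b(4) = 4,  b(5) = 28,  b(6) = 26,  b(7) = 12,  b(8) = 16,  b(9) = 10,  b(10) = 2,  b(11) = 14,  b(12) = 30,  b(13) = 6,  b(14) = 8,  b(15) = 22,  b(16) = 18,  b(17) = 24.
Since b(17) = b(1) = 24, the sequence is eventually periodic: after a pre-period of length 1 it cycles with period 16.
For i ≥ 1, b(i) depends only on (i - 1) mod 16. (310 - 1) mod 16 = 5, so b(310) = b(6) = 26.

26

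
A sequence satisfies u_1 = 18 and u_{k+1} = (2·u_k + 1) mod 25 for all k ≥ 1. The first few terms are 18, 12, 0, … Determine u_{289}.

Computing terms: u_1 = 18, u_2 = 12, u_3 = 0, u_4 = 1, u_5 = 3, u_6 = 7, u_7 = 15, u_8 = 6, u_9 = 13, u_{10} = 2, u_{11} = 5, u_{12} = 11, u_{13} = 23, u_{14} = 22, u_{15} = 20, u_{16} = 16, u_{17} = 8, u_{18} = 17, u_{19} = 10, u_{20} = 21, u_{21} = 18.
Since u_{21} = u_1 = 18, the sequence is periodic with period 20.
So u_{289} = u_{1 + ((289-1) mod 20)} = u_9 = 13.

13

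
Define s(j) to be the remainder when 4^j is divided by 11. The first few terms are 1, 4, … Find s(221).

4

We have s(0) = 1; s(1) = 4; s(2) = 5; s(3) = 9; s(4) = 3; s(5) = 1.
The sequence repeats with period 5.
So s(221) = s(0 + ((221-0) mod 5)) = s(1) = 4.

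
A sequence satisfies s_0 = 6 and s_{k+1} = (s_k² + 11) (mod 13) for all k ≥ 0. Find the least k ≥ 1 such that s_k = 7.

3

We have s_0 = 6,  s_1 = 8,  s_2 = 10,  s_3 = 7,  s_4 = 8.
Since s_4 = s_1 = 8, the sequence is eventually periodic: after a pre-period of length 1 it cycles with period 3.
The value 7 first appears (with k ≥ 1) at s_3.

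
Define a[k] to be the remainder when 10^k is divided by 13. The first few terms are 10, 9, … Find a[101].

4

a[1] = 10,  a[2] = 9,  a[3] = 12,  a[4] = 3,  a[5] = 4,  a[6] = 1,  a[7] = 10.
The sequence repeats with period 6.
(101 - 1) mod 6 = 4, so a[101] = a[5] = 4.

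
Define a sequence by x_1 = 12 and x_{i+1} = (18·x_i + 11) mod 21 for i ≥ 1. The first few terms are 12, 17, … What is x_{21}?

Listing terms: x_1 = 12; x_2 = 17; x_3 = 2; x_4 = 5; x_5 = 17.
Since x_5 = x_2 = 17, the sequence is eventually periodic: after a pre-period of length 1 it cycles with period 3.
For i ≥ 2, x_i depends only on (i - 2) mod 3. (21 - 2) mod 3 = 1, so x_{21} = x_3 = 2.

2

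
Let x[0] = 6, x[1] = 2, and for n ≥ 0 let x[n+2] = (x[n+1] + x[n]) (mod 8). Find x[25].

Computing terms: x[0] = 6; x[1] = 2; x[2] = 0; x[3] = 2; x[4] = 2; x[5] = 4; x[6] = 6; x[7] = 2.
Since (x[6], x[7]) = (x[0], x[1]) = (6, 2) (two consecutive terms determine the rest), the sequence is periodic with period 6.
(25 - 0) mod 6 = 1, so x[25] = x[1] = 2.

2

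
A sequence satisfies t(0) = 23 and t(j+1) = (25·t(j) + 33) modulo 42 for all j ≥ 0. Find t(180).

Computing terms: t(0) = 23, t(1) = 20, t(2) = 29, t(3) = 2, t(4) = 41, t(5) = 8, t(6) = 23.
Since t(6) = t(0) = 23, the sequence is periodic with period 6.
So t(180) = t(0 + ((180-0) mod 6)) = t(0) = 23.

23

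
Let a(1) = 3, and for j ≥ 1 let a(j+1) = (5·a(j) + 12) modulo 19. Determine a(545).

4

We have a(1) = 3,  a(2) = 8,  a(3) = 14,  a(4) = 6,  a(5) = 4,  a(6) = 13,  a(7) = 1,  a(8) = 17,  a(9) = 2,  a(10) = 3.
Since a(10) = a(1) = 3, the sequence is periodic with period 9.
(545 - 1) mod 9 = 4, so a(545) = a(5) = 4.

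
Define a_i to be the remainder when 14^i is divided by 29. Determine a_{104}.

24

a_0 = 1; a_1 = 14; a_2 = 22; a_3 = 18; a_4 = 20; a_5 = 19; a_6 = 5; a_7 = 12; a_8 = 23; a_9 = 3; a_{10} = 13; a_{11} = 8; a_{12} = 25; a_{13} = 2; a_{14} = 28; a_{15} = 15; a_{16} = 7; a_{17} = 11; a_{18} = 9; a_{19} = 10; a_{20} = 24; a_{21} = 17; a_{22} = 6; a_{23} = 26; a_{24} = 16; a_{25} = 21; a_{26} = 4; a_{27} = 27; a_{28} = 1.
The sequence repeats with period 28.
So a_{104} = a_{0 + ((104-0) mod 28)} = a_{20} = 24.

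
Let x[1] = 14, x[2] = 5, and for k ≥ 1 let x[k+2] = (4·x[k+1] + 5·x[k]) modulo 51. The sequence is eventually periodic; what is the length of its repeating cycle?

48

x[1] = 14; x[2] = 5; x[3] = 39; x[4] = 28; x[5] = 1; x[6] = 42; x[7] = 20; x[8] = 35; x[9] = 36; x[10] = 13; x[11] = 28; x[12] = 24; x[13] = 32; x[14] = 44; x[15] = 30; x[16] = 34; x[17] = 31; x[18] = 39; x[19] = 5; x[20] = 11; x[21] = 18; x[22] = 25; x[23] = 37; x[24] = 18; x[25] = 2; x[26] = 47; x[27] = 45; x[28] = 7; x[29] = 49; x[30] = 27; x[31] = 47; x[32] = 17; x[33] = 48; x[34] = 22; x[35] = 22; x[36] = 45; x[37] = 35; x[38] = 8; x[39] = 3; x[40] = 1; x[41] = 19; x[42] = 30; x[43] = 11; x[44] = 41; x[45] = 15; x[46] = 10; x[47] = 13; x[48] = 0; x[49] = 14; x[50] = 5.
Since (x[49], x[50]) = (x[1], x[2]) = (14, 5) (two consecutive terms determine the rest), the sequence is periodic with period 48.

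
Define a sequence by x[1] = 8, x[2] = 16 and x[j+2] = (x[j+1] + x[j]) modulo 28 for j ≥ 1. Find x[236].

x[1] = 8; x[2] = 16; x[3] = 24; x[4] = 12; x[5] = 8; x[6] = 20; x[7] = 0; x[8] = 20; x[9] = 20; x[10] = 12; x[11] = 4; x[12] = 16; x[13] = 20; x[14] = 8; x[15] = 0; x[16] = 8; x[17] = 8; x[18] = 16.
Since (x[17], x[18]) = (x[1], x[2]) = (8, 16) (two consecutive terms determine the rest), the sequence is periodic with period 16.
So x[236] = x[1 + ((236-1) mod 16)] = x[12] = 16.

16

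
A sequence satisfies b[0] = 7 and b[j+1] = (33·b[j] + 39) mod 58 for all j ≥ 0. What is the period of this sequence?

Listing terms: b[0] = 7; b[1] = 38; b[2] = 17; b[3] = 20; b[4] = 3; b[5] = 22; b[6] = 11; b[7] = 54; b[8] = 23; b[9] = 44; b[10] = 41; b[11] = 0; b[12] = 39; b[13] = 50; b[14] = 7.
The sequence repeats with period 14.

14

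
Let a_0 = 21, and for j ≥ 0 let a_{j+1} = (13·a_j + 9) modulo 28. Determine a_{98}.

Listing terms: a_0 = 21; a_1 = 2; a_2 = 7; a_3 = 16; a_4 = 21.
The sequence repeats with period 4.
So a_{98} = a_{0 + ((98-0) mod 4)} = a_2 = 7.

7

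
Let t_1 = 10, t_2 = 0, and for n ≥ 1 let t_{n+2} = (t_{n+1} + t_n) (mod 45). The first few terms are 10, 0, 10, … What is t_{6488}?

35

Computing terms: t_1 = 10,  t_2 = 0,  t_3 = 10,  t_4 = 10,  t_5 = 20,  t_6 = 30,  t_7 = 5,  t_8 = 35,  t_9 = 40,  t_{10} = 30,  t_{11} = 25,  t_{12} = 10,  t_{13} = 35,  t_{14} = 0,  t_{15} = 35,  t_{16} = 35,  t_{17} = 25,  t_{18} = 15,  t_{19} = 40,  t_{20} = 10,  t_{21} = 5,  t_{22} = 15,  t_{23} = 20,  t_{24} = 35,  t_{25} = 10,  t_{26} = 0.
Since (t_{25}, t_{26}) = (t_1, t_2) = (10, 0) (two consecutive terms determine the rest), the sequence is periodic with period 24.
So t_{6488} = t_{1 + ((6488-1) mod 24)} = t_8 = 35.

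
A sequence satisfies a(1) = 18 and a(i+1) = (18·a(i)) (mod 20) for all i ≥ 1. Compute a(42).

a(1) = 18,  a(2) = 4,  a(3) = 12,  a(4) = 16,  a(5) = 8,  a(6) = 4.
Since a(6) = a(2) = 4, the sequence is eventually periodic: after a pre-period of length 1 it cycles with period 4.
For i ≥ 2, a(i) depends only on (i - 2) mod 4. (42 - 2) mod 4 = 0, so a(42) = a(2) = 4.

4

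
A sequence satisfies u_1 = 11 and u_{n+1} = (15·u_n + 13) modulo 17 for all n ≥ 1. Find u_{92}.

2

We have u_1 = 11,  u_2 = 8,  u_3 = 14,  u_4 = 2,  u_5 = 9,  u_6 = 12,  u_7 = 6,  u_8 = 1,  u_9 = 11.
Since u_9 = u_1 = 11, the sequence is periodic with period 8.
(92 - 1) mod 8 = 3, so u_{92} = u_4 = 2.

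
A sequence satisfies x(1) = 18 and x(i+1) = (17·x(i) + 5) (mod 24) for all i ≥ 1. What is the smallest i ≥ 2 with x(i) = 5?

8

x(1) = 18,  x(2) = 23,  x(3) = 12,  x(4) = 17,  x(5) = 6,  x(6) = 11,  x(7) = 0,  x(8) = 5,  x(9) = 18.
Since x(9) = x(1) = 18, the sequence is periodic with period 8.
The value 5 first appears (with i ≥ 2) at x(8).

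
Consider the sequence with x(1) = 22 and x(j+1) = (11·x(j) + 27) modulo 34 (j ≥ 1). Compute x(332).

We have x(1) = 22; x(2) = 31; x(3) = 28; x(4) = 29; x(5) = 6; x(6) = 25; x(7) = 30; x(8) = 17; x(9) = 10; x(10) = 1; x(11) = 4; x(12) = 3; x(13) = 26; x(14) = 7; x(15) = 2; x(16) = 15; x(17) = 22.
Since x(17) = x(1) = 22, the sequence is periodic with period 16.
(332 - 1) mod 16 = 11, so x(332) = x(12) = 3.

3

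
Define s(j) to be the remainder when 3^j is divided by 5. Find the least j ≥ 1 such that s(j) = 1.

We have s(0) = 1,  s(1) = 3,  s(2) = 4,  s(3) = 2,  s(4) = 1.
Since s(4) = s(0) = 1, the sequence is periodic with period 4.
The value 1 next appears (with j ≥ 1) at s(4).

4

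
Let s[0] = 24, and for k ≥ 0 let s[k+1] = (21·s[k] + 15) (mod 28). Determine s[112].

Listing terms: s[0] = 24; s[1] = 15; s[2] = 22; s[3] = 1; s[4] = 8; s[5] = 15.
Since s[5] = s[1] = 15, the sequence is eventually periodic: after a pre-period of length 1 it cycles with period 4.
For k ≥ 1, s[k] depends only on (k - 1) mod 4. (112 - 1) mod 4 = 3, so s[112] = s[4] = 8.

8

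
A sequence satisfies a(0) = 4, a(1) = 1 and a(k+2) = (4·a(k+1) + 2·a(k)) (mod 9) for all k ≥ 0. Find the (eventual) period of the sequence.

We have a(0) = 4,  a(1) = 1,  a(2) = 3,  a(3) = 5,  a(4) = 8,  a(5) = 6,  a(6) = 4,  a(7) = 1.
Since (a(6), a(7)) = (a(0), a(1)) = (4, 1) (two consecutive terms determine the rest), the sequence is periodic with period 6.

6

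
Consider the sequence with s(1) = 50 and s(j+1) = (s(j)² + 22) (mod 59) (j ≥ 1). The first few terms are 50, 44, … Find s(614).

44

Computing terms: s(1) = 50, s(2) = 44, s(3) = 11, s(4) = 25, s(5) = 57, s(6) = 26, s(7) = 49, s(8) = 4, s(9) = 38, s(10) = 50.
The sequence repeats with period 9.
So s(614) = s(1 + ((614-1) mod 9)) = s(2) = 44.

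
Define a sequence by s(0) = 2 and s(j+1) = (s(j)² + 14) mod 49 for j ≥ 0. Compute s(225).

We have s(0) = 2,  s(1) = 18,  s(2) = 44,  s(3) = 39,  s(4) = 16,  s(5) = 25,  s(6) = 2.
The sequence repeats with period 6.
So s(225) = s(0 + ((225-0) mod 6)) = s(3) = 39.

39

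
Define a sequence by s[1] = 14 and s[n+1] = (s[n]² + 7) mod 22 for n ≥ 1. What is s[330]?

Listing terms: s[1] = 14, s[2] = 5, s[3] = 10, s[4] = 19, s[5] = 16, s[6] = 21, s[7] = 8, s[8] = 5.
Since s[8] = s[2] = 5, the sequence is eventually periodic: after a pre-period of length 1 it cycles with period 6.
For n ≥ 2, s[n] depends only on (n - 2) mod 6. (330 - 2) mod 6 = 4, so s[330] = s[6] = 21.

21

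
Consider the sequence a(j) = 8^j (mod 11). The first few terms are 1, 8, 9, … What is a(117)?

2

a(0) = 1; a(1) = 8; a(2) = 9; a(3) = 6; a(4) = 4; a(5) = 10; a(6) = 3; a(7) = 2; a(8) = 5; a(9) = 7; a(10) = 1.
The sequence repeats with period 10.
(117 - 0) mod 10 = 7, so a(117) = a(7) = 2.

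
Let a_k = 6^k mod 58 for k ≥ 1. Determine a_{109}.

38

Computing terms: a_1 = 6, a_2 = 36, a_3 = 42, a_4 = 20, a_5 = 4, a_6 = 24, a_7 = 28, a_8 = 52, a_9 = 22, a_{10} = 16, a_{11} = 38, a_{12} = 54, a_{13} = 34, a_{14} = 30, a_{15} = 6.
The sequence repeats with period 14.
So a_{109} = a_{1 + ((109-1) mod 14)} = a_{11} = 38.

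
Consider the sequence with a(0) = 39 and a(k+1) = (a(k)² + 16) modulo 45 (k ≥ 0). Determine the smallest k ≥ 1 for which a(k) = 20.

2

Computing terms: a(0) = 39,  a(1) = 7,  a(2) = 20,  a(3) = 11,  a(4) = 2,  a(5) = 20.
Since a(5) = a(2) = 20, the sequence is eventually periodic: after a pre-period of length 2 it cycles with period 3.
The value 20 first appears (with k ≥ 1) at a(2).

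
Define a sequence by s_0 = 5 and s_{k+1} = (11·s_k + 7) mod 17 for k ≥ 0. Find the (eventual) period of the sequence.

We have s_0 = 5,  s_1 = 11,  s_2 = 9,  s_3 = 4,  s_4 = 0,  s_5 = 7,  s_6 = 16,  s_7 = 13,  s_8 = 14,  s_9 = 8,  s_{10} = 10,  s_{11} = 15,  s_{12} = 2,  s_{13} = 12,  s_{14} = 3,  s_{15} = 6,  s_{16} = 5.
The sequence repeats with period 16.

16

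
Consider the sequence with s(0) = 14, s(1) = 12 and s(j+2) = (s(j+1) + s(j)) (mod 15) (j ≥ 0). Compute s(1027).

Listing terms: s(0) = 14,  s(1) = 12,  s(2) = 11,  s(3) = 8,  s(4) = 4,  s(5) = 12,  s(6) = 1,  s(7) = 13,  s(8) = 14,  s(9) = 12.
Since (s(8), s(9)) = (s(0), s(1)) = (14, 12) (two consecutive terms determine the rest), the sequence is periodic with period 8.
So s(1027) = s(0 + ((1027-0) mod 8)) = s(3) = 8.

8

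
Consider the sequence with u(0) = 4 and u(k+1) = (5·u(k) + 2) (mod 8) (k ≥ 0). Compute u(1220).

4

Listing terms: u(0) = 4, u(1) = 6, u(2) = 0, u(3) = 2, u(4) = 4.
The sequence repeats with period 4.
(1220 - 0) mod 4 = 0, so u(1220) = u(0) = 4.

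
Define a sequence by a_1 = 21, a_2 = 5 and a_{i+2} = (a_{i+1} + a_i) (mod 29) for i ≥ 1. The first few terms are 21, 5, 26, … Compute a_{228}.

2

Computing terms: a_1 = 21,  a_2 = 5,  a_3 = 26,  a_4 = 2,  a_5 = 28,  a_6 = 1,  a_7 = 0,  a_8 = 1,  a_9 = 1,  a_{10} = 2,  a_{11} = 3,  a_{12} = 5,  a_{13} = 8,  a_{14} = 13,  a_{15} = 21,  a_{16} = 5.
Since (a_{15}, a_{16}) = (a_1, a_2) = (21, 5) (two consecutive terms determine the rest), the sequence is periodic with period 14.
So a_{228} = a_{1 + ((228-1) mod 14)} = a_4 = 2.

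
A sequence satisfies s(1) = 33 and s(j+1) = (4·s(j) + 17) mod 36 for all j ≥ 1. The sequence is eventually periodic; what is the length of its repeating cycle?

9

Listing terms: s(1) = 33, s(2) = 5, s(3) = 1, s(4) = 21, s(5) = 29, s(6) = 25, s(7) = 9, s(8) = 17, s(9) = 13, s(10) = 33.
The sequence repeats with period 9.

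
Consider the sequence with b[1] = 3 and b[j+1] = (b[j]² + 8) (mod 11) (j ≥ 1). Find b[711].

0

Computing terms: b[1] = 3, b[2] = 6, b[3] = 0, b[4] = 8, b[5] = 6.
Since b[5] = b[2] = 6, the sequence is eventually periodic: after a pre-period of length 1 it cycles with period 3.
For j ≥ 2, b[j] depends only on (j - 2) mod 3. (711 - 2) mod 3 = 1, so b[711] = b[3] = 0.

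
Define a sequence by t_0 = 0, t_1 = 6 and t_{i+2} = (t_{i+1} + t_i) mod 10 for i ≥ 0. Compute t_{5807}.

8

Computing terms: t_0 = 0, t_1 = 6, t_2 = 6, t_3 = 2, t_4 = 8, t_5 = 0, t_6 = 8, t_7 = 8, t_8 = 6, t_9 = 4, t_{10} = 0, t_{11} = 4, t_{12} = 4, t_{13} = 8, t_{14} = 2, t_{15} = 0, t_{16} = 2, t_{17} = 2, t_{18} = 4, t_{19} = 6, t_{20} = 0, t_{21} = 6.
Since (t_{20}, t_{21}) = (t_0, t_1) = (0, 6) (two consecutive terms determine the rest), the sequence is periodic with period 20.
So t_{5807} = t_{0 + ((5807-0) mod 20)} = t_7 = 8.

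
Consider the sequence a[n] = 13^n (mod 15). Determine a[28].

Computing terms: a[0] = 1, a[1] = 13, a[2] = 4, a[3] = 7, a[4] = 1.
Since a[4] = a[0] = 1, the sequence is periodic with period 4.
(28 - 0) mod 4 = 0, so a[28] = a[0] = 1.

1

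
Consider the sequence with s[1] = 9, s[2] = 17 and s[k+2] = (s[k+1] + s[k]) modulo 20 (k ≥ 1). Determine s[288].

8

s[1] = 9,  s[2] = 17,  s[3] = 6,  s[4] = 3,  s[5] = 9,  s[6] = 12,  s[7] = 1,  s[8] = 13,  s[9] = 14,  s[10] = 7,  s[11] = 1,  s[12] = 8,  s[13] = 9,  s[14] = 17.
Since (s[13], s[14]) = (s[1], s[2]) = (9, 17) (two consecutive terms determine the rest), the sequence is periodic with period 12.
So s[288] = s[1 + ((288-1) mod 12)] = s[12] = 8.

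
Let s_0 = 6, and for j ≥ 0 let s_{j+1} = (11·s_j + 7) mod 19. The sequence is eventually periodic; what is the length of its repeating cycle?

3

Listing terms: s_0 = 6, s_1 = 16, s_2 = 12, s_3 = 6.
The sequence repeats with period 3.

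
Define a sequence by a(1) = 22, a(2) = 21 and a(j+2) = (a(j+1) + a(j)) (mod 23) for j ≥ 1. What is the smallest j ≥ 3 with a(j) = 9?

a(1) = 22,  a(2) = 21,  a(3) = 20,  a(4) = 18,  a(5) = 15,  a(6) = 10,  a(7) = 2,  a(8) = 12,  a(9) = 14,  a(10) = 3,  a(11) = 17,  a(12) = 20,  a(13) = 14,  a(14) = 11,  a(15) = 2,  a(16) = 13,  a(17) = 15,  a(18) = 5,  a(19) = 20,  a(20) = 2,  a(21) = 22,  a(22) = 1,  a(23) = 0,  a(24) = 1,  a(25) = 1,  a(26) = 2,  a(27) = 3,  a(28) = 5,  a(29) = 8,  a(30) = 13,  a(31) = 21,  a(32) = 11,  a(33) = 9,  a(34) = 20,  a(35) = 6,  a(36) = 3,  a(37) = 9,  a(38) = 12,  a(39) = 21,  a(40) = 10,  a(41) = 8,  a(42) = 18,  a(43) = 3,  a(44) = 21,  a(45) = 1,  a(46) = 22,  a(47) = 0,  a(48) = 22,  a(49) = 22,  a(50) = 21.
The sequence repeats with period 48.
The value 9 first appears (with j ≥ 3) at a(33).

33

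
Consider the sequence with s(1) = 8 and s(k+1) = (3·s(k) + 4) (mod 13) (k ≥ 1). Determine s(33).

Listing terms: s(1) = 8, s(2) = 2, s(3) = 10, s(4) = 8.
The sequence repeats with period 3.
So s(33) = s(1 + ((33-1) mod 3)) = s(3) = 10.

10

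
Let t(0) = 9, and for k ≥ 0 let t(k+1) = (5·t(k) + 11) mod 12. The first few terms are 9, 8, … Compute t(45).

8

t(0) = 9; t(1) = 8; t(2) = 3; t(3) = 2; t(4) = 9.
The sequence repeats with period 4.
(45 - 0) mod 4 = 1, so t(45) = t(1) = 8.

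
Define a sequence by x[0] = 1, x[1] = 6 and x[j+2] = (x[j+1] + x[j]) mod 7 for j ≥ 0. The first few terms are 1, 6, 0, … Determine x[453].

x[0] = 1,  x[1] = 6,  x[2] = 0,  x[3] = 6,  x[4] = 6,  x[5] = 5,  x[6] = 4,  x[7] = 2,  x[8] = 6,  x[9] = 1,  x[10] = 0,  x[11] = 1,  x[12] = 1,  x[13] = 2,  x[14] = 3,  x[15] = 5,  x[16] = 1,  x[17] = 6.
The sequence repeats with period 16.
(453 - 0) mod 16 = 5, so x[453] = x[5] = 5.

5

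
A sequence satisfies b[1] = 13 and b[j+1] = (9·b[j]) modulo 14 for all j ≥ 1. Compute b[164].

Computing terms: b[1] = 13,  b[2] = 5,  b[3] = 3,  b[4] = 13.
Since b[4] = b[1] = 13, the sequence is periodic with period 3.
(164 - 1) mod 3 = 1, so b[164] = b[2] = 5.

5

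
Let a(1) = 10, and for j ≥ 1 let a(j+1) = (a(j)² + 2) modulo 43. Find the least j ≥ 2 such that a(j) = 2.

We have a(1) = 10,  a(2) = 16,  a(3) = 0,  a(4) = 2,  a(5) = 6,  a(6) = 38,  a(7) = 27,  a(8) = 0.
Since a(8) = a(3) = 0, the sequence is eventually periodic: after a pre-period of length 2 it cycles with period 5.
The value 2 first appears (with j ≥ 2) at a(4).

4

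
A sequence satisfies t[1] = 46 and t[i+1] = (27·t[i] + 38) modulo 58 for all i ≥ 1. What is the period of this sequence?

28

t[1] = 46,  t[2] = 4,  t[3] = 30,  t[4] = 36,  t[5] = 24,  t[6] = 48,  t[7] = 0,  t[8] = 38,  t[9] = 20,  t[10] = 56,  t[11] = 42,  t[12] = 12,  t[13] = 14,  t[14] = 10,  t[15] = 18,  t[16] = 2,  t[17] = 34,  t[18] = 28,  t[19] = 40,  t[20] = 16,  t[21] = 6,  t[22] = 26,  t[23] = 44,  t[24] = 8,  t[25] = 22,  t[26] = 52,  t[27] = 50,  t[28] = 54,  t[29] = 46.
Since t[29] = t[1] = 46, the sequence is periodic with period 28.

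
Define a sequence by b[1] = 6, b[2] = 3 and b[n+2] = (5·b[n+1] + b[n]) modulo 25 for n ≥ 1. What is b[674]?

8

Computing terms: b[1] = 6; b[2] = 3; b[3] = 21; b[4] = 8; b[5] = 11; b[6] = 13; b[7] = 1; b[8] = 18; b[9] = 16; b[10] = 23; b[11] = 6; b[12] = 3.
The sequence repeats with period 10.
So b[674] = b[1 + ((674-1) mod 10)] = b[4] = 8.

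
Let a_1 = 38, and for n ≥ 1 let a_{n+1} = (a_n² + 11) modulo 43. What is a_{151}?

42

Computing terms: a_1 = 38,  a_2 = 36,  a_3 = 17,  a_4 = 42,  a_5 = 12,  a_6 = 26,  a_7 = 42.
Since a_7 = a_4 = 42, the sequence is eventually periodic: after a pre-period of length 3 it cycles with period 3.
For n ≥ 4, a_n depends only on (n - 4) mod 3. (151 - 4) mod 3 = 0, so a_{151} = a_4 = 42.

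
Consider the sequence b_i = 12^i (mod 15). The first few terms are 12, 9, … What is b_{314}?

b_1 = 12, b_2 = 9, b_3 = 3, b_4 = 6, b_5 = 12.
Since b_5 = b_1 = 12, the sequence is periodic with period 4.
So b_{314} = b_{1 + ((314-1) mod 4)} = b_2 = 9.

9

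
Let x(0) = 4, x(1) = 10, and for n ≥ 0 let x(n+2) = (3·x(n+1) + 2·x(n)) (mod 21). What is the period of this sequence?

Computing terms: x(0) = 4; x(1) = 10; x(2) = 17; x(3) = 8; x(4) = 16; x(5) = 1; x(6) = 14; x(7) = 2; x(8) = 13; x(9) = 1; x(10) = 8; x(11) = 5; x(12) = 10; x(13) = 19; x(14) = 14; x(15) = 17; x(16) = 16; x(17) = 19; x(18) = 5; x(19) = 11; x(20) = 1; x(21) = 4; x(22) = 14; x(23) = 8; x(24) = 10; x(25) = 4; x(26) = 11; x(27) = 20; x(28) = 19; x(29) = 13; x(30) = 14; x(31) = 5; x(32) = 1; x(33) = 13; x(34) = 20; x(35) = 2; x(36) = 4; x(37) = 16; x(38) = 14; x(39) = 11; x(40) = 19; x(41) = 16; x(42) = 2; x(43) = 17; x(44) = 13; x(45) = 10; x(46) = 14; x(47) = 20; x(48) = 4; x(49) = 10.
The sequence repeats with period 48.

48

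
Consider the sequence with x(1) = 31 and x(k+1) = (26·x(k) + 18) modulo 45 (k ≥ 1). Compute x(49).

40

x(1) = 31,  x(2) = 14,  x(3) = 22,  x(4) = 5,  x(5) = 13,  x(6) = 41,  x(7) = 4,  x(8) = 32,  x(9) = 40,  x(10) = 23,  x(11) = 31.
The sequence repeats with period 10.
(49 - 1) mod 10 = 8, so x(49) = x(9) = 40.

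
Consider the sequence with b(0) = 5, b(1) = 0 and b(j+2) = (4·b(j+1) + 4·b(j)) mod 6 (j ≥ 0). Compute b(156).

We have b(0) = 5; b(1) = 0; b(2) = 2; b(3) = 2; b(4) = 4; b(5) = 0; b(6) = 4; b(7) = 4; b(8) = 2; b(9) = 0; b(10) = 2.
Since (b(9), b(10)) = (b(1), b(2)) = (0, 2) (two consecutive terms determine the rest), the sequence is eventually periodic: after a pre-period of length 1 it cycles with period 8.
For j ≥ 1, b(j) depends only on (j - 1) mod 8. (156 - 1) mod 8 = 3, so b(156) = b(4) = 4.

4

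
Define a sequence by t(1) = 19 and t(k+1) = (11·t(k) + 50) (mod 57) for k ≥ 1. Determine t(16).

We have t(1) = 19, t(2) = 31, t(3) = 49, t(4) = 19.
The sequence repeats with period 3.
So t(16) = t(1 + ((16-1) mod 3)) = t(1) = 19.

19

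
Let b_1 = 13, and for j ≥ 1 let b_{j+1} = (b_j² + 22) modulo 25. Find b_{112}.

Listing terms: b_1 = 13,  b_2 = 16,  b_3 = 3,  b_4 = 6,  b_5 = 8,  b_6 = 11,  b_7 = 18,  b_8 = 21,  b_9 = 13.
Since b_9 = b_1 = 13, the sequence is periodic with period 8.
(112 - 1) mod 8 = 7, so b_{112} = b_8 = 21.

21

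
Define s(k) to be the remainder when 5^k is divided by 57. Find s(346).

We have s(1) = 5, s(2) = 25, s(3) = 11, s(4) = 55, s(5) = 47, s(6) = 7, s(7) = 35, s(8) = 4, s(9) = 20, s(10) = 43, s(11) = 44, s(12) = 49, s(13) = 17, s(14) = 28, s(15) = 26, s(16) = 16, s(17) = 23, s(18) = 1, s(19) = 5.
The sequence repeats with period 18.
So s(346) = s(1 + ((346-1) mod 18)) = s(4) = 55.

55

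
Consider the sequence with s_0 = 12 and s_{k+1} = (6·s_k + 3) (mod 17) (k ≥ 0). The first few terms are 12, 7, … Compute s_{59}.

8

s_0 = 12; s_1 = 7; s_2 = 11; s_3 = 1; s_4 = 9; s_5 = 6; s_6 = 5; s_7 = 16; s_8 = 14; s_9 = 2; s_{10} = 15; s_{11} = 8; s_{12} = 0; s_{13} = 3; s_{14} = 4; s_{15} = 10; s_{16} = 12.
Since s_{16} = s_0 = 12, the sequence is periodic with period 16.
So s_{59} = s_{0 + ((59-0) mod 16)} = s_{11} = 8.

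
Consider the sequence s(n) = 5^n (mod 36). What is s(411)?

s(1) = 5; s(2) = 25; s(3) = 17; s(4) = 13; s(5) = 29; s(6) = 1; s(7) = 5.
The sequence repeats with period 6.
So s(411) = s(1 + ((411-1) mod 6)) = s(3) = 17.

17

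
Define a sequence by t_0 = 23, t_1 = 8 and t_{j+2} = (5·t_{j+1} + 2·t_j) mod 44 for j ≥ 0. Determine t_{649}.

18

Listing terms: t_0 = 23,  t_1 = 8,  t_2 = 42,  t_3 = 6,  t_4 = 26,  t_5 = 10,  t_6 = 14,  t_7 = 2,  t_8 = 38,  t_9 = 18,  t_{10} = 34,  t_{11} = 30,  t_{12} = 42,  t_{13} = 6.
Since (t_{12}, t_{13}) = (t_2, t_3) = (42, 6) (two consecutive terms determine the rest), the sequence is eventually periodic: after a pre-period of length 2 it cycles with period 10.
For j ≥ 2, t_j depends only on (j - 2) mod 10. (649 - 2) mod 10 = 7, so t_{649} = t_9 = 18.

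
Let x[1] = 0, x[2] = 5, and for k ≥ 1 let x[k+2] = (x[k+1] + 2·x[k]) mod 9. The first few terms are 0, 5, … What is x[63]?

Computing terms: x[1] = 0, x[2] = 5, x[3] = 5, x[4] = 6, x[5] = 7, x[6] = 1, x[7] = 6, x[8] = 8, x[9] = 2, x[10] = 0, x[11] = 4, x[12] = 4, x[13] = 3, x[14] = 2, x[15] = 8, x[16] = 3, x[17] = 1, x[18] = 7, x[19] = 0, x[20] = 5.
The sequence repeats with period 18.
(63 - 1) mod 18 = 8, so x[63] = x[9] = 2.

2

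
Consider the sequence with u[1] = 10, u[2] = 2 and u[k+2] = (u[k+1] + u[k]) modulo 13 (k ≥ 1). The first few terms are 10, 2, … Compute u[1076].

Computing terms: u[1] = 10, u[2] = 2, u[3] = 12, u[4] = 1, u[5] = 0, u[6] = 1, u[7] = 1, u[8] = 2, u[9] = 3, u[10] = 5, u[11] = 8, u[12] = 0, u[13] = 8, u[14] = 8, u[15] = 3, u[16] = 11, u[17] = 1, u[18] = 12, u[19] = 0, u[20] = 12, u[21] = 12, u[22] = 11, u[23] = 10, u[24] = 8, u[25] = 5, u[26] = 0, u[27] = 5, u[28] = 5, u[29] = 10, u[30] = 2.
The sequence repeats with period 28.
(1076 - 1) mod 28 = 11, so u[1076] = u[12] = 0.

0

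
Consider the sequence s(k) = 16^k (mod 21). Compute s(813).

1

Computing terms: s(1) = 16; s(2) = 4; s(3) = 1; s(4) = 16.
Since s(4) = s(1) = 16, the sequence is periodic with period 3.
So s(813) = s(1 + ((813-1) mod 3)) = s(3) = 1.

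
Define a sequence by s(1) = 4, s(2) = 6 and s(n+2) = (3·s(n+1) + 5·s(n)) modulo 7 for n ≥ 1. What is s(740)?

Listing terms: s(1) = 4, s(2) = 6, s(3) = 3, s(4) = 4, s(5) = 6.
The sequence repeats with period 3.
(740 - 1) mod 3 = 1, so s(740) = s(2) = 6.

6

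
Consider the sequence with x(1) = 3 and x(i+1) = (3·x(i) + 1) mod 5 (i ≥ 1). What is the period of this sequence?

We have x(1) = 3; x(2) = 0; x(3) = 1; x(4) = 4; x(5) = 3.
The sequence repeats with period 4.

4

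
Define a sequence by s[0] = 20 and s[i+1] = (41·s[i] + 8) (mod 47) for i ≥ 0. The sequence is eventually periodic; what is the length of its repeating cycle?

Listing terms: s[0] = 20; s[1] = 29; s[2] = 22; s[3] = 17; s[4] = 0; s[5] = 8; s[6] = 7; s[7] = 13; s[8] = 24; s[9] = 5; s[10] = 25; s[11] = 46; s[12] = 14; s[13] = 18; s[14] = 41; s[15] = 44; s[16] = 26; s[17] = 40; s[18] = 3; s[19] = 37; s[20] = 21; s[21] = 23; s[22] = 11; s[23] = 36; s[24] = 27; s[25] = 34; s[26] = 39; s[27] = 9; s[28] = 1; s[29] = 2; s[30] = 43; s[31] = 32; s[32] = 4; s[33] = 31; s[34] = 10; s[35] = 42; s[36] = 38; s[37] = 15; s[38] = 12; s[39] = 30; s[40] = 16; s[41] = 6; s[42] = 19; s[43] = 35; s[44] = 33; s[45] = 45; s[46] = 20.
The sequence repeats with period 46.

46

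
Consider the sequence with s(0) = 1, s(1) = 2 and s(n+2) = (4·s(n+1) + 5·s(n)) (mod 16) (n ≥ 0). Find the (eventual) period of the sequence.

8

s(0) = 1; s(1) = 2; s(2) = 13; s(3) = 14; s(4) = 9; s(5) = 10; s(6) = 5; s(7) = 6; s(8) = 1; s(9) = 2.
The sequence repeats with period 8.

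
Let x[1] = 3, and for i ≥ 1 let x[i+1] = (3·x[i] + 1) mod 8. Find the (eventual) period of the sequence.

x[1] = 3; x[2] = 2; x[3] = 7; x[4] = 6; x[5] = 3.
Since x[5] = x[1] = 3, the sequence is periodic with period 4.

4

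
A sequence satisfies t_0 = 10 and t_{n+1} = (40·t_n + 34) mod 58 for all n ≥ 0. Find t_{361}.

t_0 = 10,  t_1 = 28,  t_2 = 52,  t_3 = 26,  t_4 = 30,  t_5 = 16,  t_6 = 36,  t_7 = 24,  t_8 = 8,  t_9 = 6,  t_{10} = 42,  t_{11} = 32,  t_{12} = 38,  t_{13} = 46,  t_{14} = 18,  t_{15} = 0,  t_{16} = 34,  t_{17} = 2,  t_{18} = 56,  t_{19} = 12,  t_{20} = 50,  t_{21} = 4,  t_{22} = 20,  t_{23} = 22,  t_{24} = 44,  t_{25} = 54,  t_{26} = 48,  t_{27} = 40,  t_{28} = 10.
The sequence repeats with period 28.
(361 - 0) mod 28 = 25, so t_{361} = t_{25} = 54.

54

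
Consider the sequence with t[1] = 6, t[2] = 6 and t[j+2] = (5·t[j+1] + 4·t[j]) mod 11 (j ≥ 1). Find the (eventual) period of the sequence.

t[1] = 6; t[2] = 6; t[3] = 10; t[4] = 8; t[5] = 3; t[6] = 3; t[7] = 5; t[8] = 4; t[9] = 7; t[10] = 7; t[11] = 8; t[12] = 2; t[13] = 9; t[14] = 9; t[15] = 4; t[16] = 1; t[17] = 10; t[18] = 10; t[19] = 2; t[20] = 6; t[21] = 5; t[22] = 5; t[23] = 1; t[24] = 3; t[25] = 8; t[26] = 8; t[27] = 6; t[28] = 7; t[29] = 4; t[30] = 4; t[31] = 3; t[32] = 9; t[33] = 2; t[34] = 2; t[35] = 7; t[36] = 10; t[37] = 1; t[38] = 1; t[39] = 9; t[40] = 5; t[41] = 6; t[42] = 6.
The sequence repeats with period 40.

40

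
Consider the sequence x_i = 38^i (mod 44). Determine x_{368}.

4

We have x_0 = 1; x_1 = 38; x_2 = 36; x_3 = 4; x_4 = 20; x_5 = 12; x_6 = 16; x_7 = 36.
Since x_7 = x_2 = 36, the sequence is eventually periodic: after a pre-period of length 2 it cycles with period 5.
For i ≥ 2, x_i depends only on (i - 2) mod 5. (368 - 2) mod 5 = 1, so x_{368} = x_3 = 4.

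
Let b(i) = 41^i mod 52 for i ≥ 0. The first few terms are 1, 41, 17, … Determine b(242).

Computing terms: b(0) = 1; b(1) = 41; b(2) = 17; b(3) = 21; b(4) = 29; b(5) = 45; b(6) = 25; b(7) = 37; b(8) = 9; b(9) = 5; b(10) = 49; b(11) = 33; b(12) = 1.
The sequence repeats with period 12.
(242 - 0) mod 12 = 2, so b(242) = b(2) = 17.

17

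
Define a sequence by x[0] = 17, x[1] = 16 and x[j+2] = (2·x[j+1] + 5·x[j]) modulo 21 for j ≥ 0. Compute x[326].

9

We have x[0] = 17,  x[1] = 16,  x[2] = 12,  x[3] = 20,  x[4] = 16,  x[5] = 6,  x[6] = 8,  x[7] = 4,  x[8] = 6,  x[9] = 11,  x[10] = 10,  x[11] = 12,  x[12] = 11,  x[13] = 19,  x[14] = 9,  x[15] = 8,  x[16] = 19,  x[17] = 15,  x[18] = 20,  x[19] = 10,  x[20] = 15,  x[21] = 17,  x[22] = 4,  x[23] = 9,  x[24] = 17,  x[25] = 16.
The sequence repeats with period 24.
So x[326] = x[0 + ((326-0) mod 24)] = x[14] = 9.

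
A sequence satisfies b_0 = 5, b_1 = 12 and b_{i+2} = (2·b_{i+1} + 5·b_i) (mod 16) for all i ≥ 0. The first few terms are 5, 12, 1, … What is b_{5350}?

5

We have b_0 = 5,  b_1 = 12,  b_2 = 1,  b_3 = 14,  b_4 = 1,  b_5 = 8,  b_6 = 5,  b_7 = 2,  b_8 = 13,  b_9 = 4,  b_{10} = 9,  b_{11} = 6,  b_{12} = 9,  b_{13} = 0,  b_{14} = 13,  b_{15} = 10,  b_{16} = 5,  b_{17} = 12.
The sequence repeats with period 16.
So b_{5350} = b_{0 + ((5350-0) mod 16)} = b_6 = 5.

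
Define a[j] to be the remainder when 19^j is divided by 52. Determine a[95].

11

a[0] = 1, a[1] = 19, a[2] = 49, a[3] = 47, a[4] = 9, a[5] = 15, a[6] = 25, a[7] = 7, a[8] = 29, a[9] = 31, a[10] = 17, a[11] = 11, a[12] = 1.
Since a[12] = a[0] = 1, the sequence is periodic with period 12.
So a[95] = a[0 + ((95-0) mod 12)] = a[11] = 11.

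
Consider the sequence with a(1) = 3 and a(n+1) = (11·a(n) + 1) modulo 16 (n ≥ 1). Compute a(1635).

Listing terms: a(1) = 3; a(2) = 2; a(3) = 7; a(4) = 14; a(5) = 11; a(6) = 10; a(7) = 15; a(8) = 6; a(9) = 3.
Since a(9) = a(1) = 3, the sequence is periodic with period 8.
(1635 - 1) mod 8 = 2, so a(1635) = a(3) = 7.

7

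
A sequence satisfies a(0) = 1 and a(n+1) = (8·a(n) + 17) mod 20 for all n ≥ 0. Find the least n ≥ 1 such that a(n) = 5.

1

Computing terms: a(0) = 1; a(1) = 5; a(2) = 17; a(3) = 13; a(4) = 1.
The sequence repeats with period 4.
The value 5 first appears (with n ≥ 1) at a(1).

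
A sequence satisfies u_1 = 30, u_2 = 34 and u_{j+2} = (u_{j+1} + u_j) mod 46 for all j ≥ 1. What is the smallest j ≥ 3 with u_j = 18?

3

We have u_1 = 30; u_2 = 34; u_3 = 18; u_4 = 6; u_5 = 24; u_6 = 30; u_7 = 8; u_8 = 38; u_9 = 0; u_{10} = 38; u_{11} = 38; u_{12} = 30; u_{13} = 22; u_{14} = 6; u_{15} = 28; u_{16} = 34; u_{17} = 16; u_{18} = 4; u_{19} = 20; u_{20} = 24; u_{21} = 44; u_{22} = 22; u_{23} = 20; u_{24} = 42; u_{25} = 16; u_{26} = 12; u_{27} = 28; u_{28} = 40; u_{29} = 22; u_{30} = 16; u_{31} = 38; u_{32} = 8; u_{33} = 0; u_{34} = 8; u_{35} = 8; u_{36} = 16; u_{37} = 24; u_{38} = 40; u_{39} = 18; u_{40} = 12; u_{41} = 30; u_{42} = 42; u_{43} = 26; u_{44} = 22; u_{45} = 2; u_{46} = 24; u_{47} = 26; u_{48} = 4; u_{49} = 30; u_{50} = 34.
Since (u_{49}, u_{50}) = (u_1, u_2) = (30, 34) (two consecutive terms determine the rest), the sequence is periodic with period 48.
The value 18 first appears (with j ≥ 3) at u_3.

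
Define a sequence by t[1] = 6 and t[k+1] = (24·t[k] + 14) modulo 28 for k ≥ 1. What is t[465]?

26

t[1] = 6,  t[2] = 18,  t[3] = 26,  t[4] = 22,  t[5] = 10,  t[6] = 2,  t[7] = 6.
Since t[7] = t[1] = 6, the sequence is periodic with period 6.
So t[465] = t[1 + ((465-1) mod 6)] = t[3] = 26.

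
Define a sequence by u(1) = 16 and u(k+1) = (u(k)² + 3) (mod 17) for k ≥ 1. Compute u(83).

We have u(1) = 16, u(2) = 4, u(3) = 2, u(4) = 7, u(5) = 1, u(6) = 4.
Since u(6) = u(2) = 4, the sequence is eventually periodic: after a pre-period of length 1 it cycles with period 4.
For k ≥ 2, u(k) depends only on (k - 2) mod 4. (83 - 2) mod 4 = 1, so u(83) = u(3) = 2.

2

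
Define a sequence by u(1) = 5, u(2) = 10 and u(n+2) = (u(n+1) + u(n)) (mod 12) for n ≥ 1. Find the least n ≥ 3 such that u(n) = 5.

Listing terms: u(1) = 5, u(2) = 10, u(3) = 3, u(4) = 1, u(5) = 4, u(6) = 5, u(7) = 9, u(8) = 2, u(9) = 11, u(10) = 1, u(11) = 0, u(12) = 1, u(13) = 1, u(14) = 2, u(15) = 3, u(16) = 5, u(17) = 8, u(18) = 1, u(19) = 9, u(20) = 10, u(21) = 7, u(22) = 5, u(23) = 0, u(24) = 5, u(25) = 5, u(26) = 10.
Since (u(25), u(26)) = (u(1), u(2)) = (5, 10) (two consecutive terms determine the rest), the sequence is periodic with period 24.
The value 5 first appears (with n ≥ 3) at u(6).

6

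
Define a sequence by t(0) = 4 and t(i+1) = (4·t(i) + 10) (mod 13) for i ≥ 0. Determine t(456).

We have t(0) = 4, t(1) = 0, t(2) = 10, t(3) = 11, t(4) = 2, t(5) = 5, t(6) = 4.
Since t(6) = t(0) = 4, the sequence is periodic with period 6.
(456 - 0) mod 6 = 0, so t(456) = t(0) = 4.

4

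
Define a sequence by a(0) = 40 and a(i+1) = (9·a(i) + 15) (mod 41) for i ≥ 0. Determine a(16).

Listing terms: a(0) = 40; a(1) = 6; a(2) = 28; a(3) = 21; a(4) = 40.
Since a(4) = a(0) = 40, the sequence is periodic with period 4.
So a(16) = a(0 + ((16-0) mod 4)) = a(0) = 40.

40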